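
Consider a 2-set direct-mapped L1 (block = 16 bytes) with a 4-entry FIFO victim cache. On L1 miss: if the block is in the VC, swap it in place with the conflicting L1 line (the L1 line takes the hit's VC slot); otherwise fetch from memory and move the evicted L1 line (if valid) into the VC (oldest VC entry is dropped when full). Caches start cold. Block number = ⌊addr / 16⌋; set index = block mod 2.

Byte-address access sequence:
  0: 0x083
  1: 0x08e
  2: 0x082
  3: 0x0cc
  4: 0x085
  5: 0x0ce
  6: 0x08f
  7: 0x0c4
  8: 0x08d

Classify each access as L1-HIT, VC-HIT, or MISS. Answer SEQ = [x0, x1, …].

SEQ = [MISS, L1-HIT, L1-HIT, MISS, VC-HIT, VC-HIT, VC-HIT, VC-HIT, VC-HIT]

0: 0x83 (blk 8, set 0) → MISS  vc=[]
1: 0x8e (blk 8, set 0) → L1-HIT  vc=[]
2: 0x82 (blk 8, set 0) → L1-HIT  vc=[]
3: 0xcc (blk 12, set 0) → MISS  vc=[8]
4: 0x85 (blk 8, set 0) → VC-HIT  vc=[12]
5: 0xce (blk 12, set 0) → VC-HIT  vc=[8]
6: 0x8f (blk 8, set 0) → VC-HIT  vc=[12]
7: 0xc4 (blk 12, set 0) → VC-HIT  vc=[8]
8: 0x8d (blk 8, set 0) → VC-HIT  vc=[12]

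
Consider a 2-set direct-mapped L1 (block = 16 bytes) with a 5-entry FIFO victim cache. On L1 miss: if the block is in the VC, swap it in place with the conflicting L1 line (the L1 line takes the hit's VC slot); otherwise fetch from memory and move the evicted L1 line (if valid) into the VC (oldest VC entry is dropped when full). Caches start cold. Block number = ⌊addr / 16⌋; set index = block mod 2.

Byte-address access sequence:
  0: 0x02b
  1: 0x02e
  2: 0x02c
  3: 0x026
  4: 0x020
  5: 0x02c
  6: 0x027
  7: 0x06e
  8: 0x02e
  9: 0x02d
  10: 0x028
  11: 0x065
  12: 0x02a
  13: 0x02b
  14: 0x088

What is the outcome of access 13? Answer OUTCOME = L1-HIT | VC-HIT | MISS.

#0 0x2b→b2/s0 MISS; vc=[]
#1 0x2e→b2/s0 L1-HIT; vc=[]
#2 0x2c→b2/s0 L1-HIT; vc=[]
#3 0x26→b2/s0 L1-HIT; vc=[]
#4 0x20→b2/s0 L1-HIT; vc=[]
#5 0x2c→b2/s0 L1-HIT; vc=[]
#6 0x27→b2/s0 L1-HIT; vc=[]
#7 0x6e→b6/s0 MISS; vc=[2]
#8 0x2e→b2/s0 VC-HIT; vc=[6]
#9 0x2d→b2/s0 L1-HIT; vc=[6]
#10 0x28→b2/s0 L1-HIT; vc=[6]
#11 0x65→b6/s0 VC-HIT; vc=[2]
#12 0x2a→b2/s0 VC-HIT; vc=[6]
#13 0x2b→b2/s0 L1-HIT; vc=[6]
#14 0x88→b8/s0 MISS; vc=[6,2]

OUTCOME = L1-HIT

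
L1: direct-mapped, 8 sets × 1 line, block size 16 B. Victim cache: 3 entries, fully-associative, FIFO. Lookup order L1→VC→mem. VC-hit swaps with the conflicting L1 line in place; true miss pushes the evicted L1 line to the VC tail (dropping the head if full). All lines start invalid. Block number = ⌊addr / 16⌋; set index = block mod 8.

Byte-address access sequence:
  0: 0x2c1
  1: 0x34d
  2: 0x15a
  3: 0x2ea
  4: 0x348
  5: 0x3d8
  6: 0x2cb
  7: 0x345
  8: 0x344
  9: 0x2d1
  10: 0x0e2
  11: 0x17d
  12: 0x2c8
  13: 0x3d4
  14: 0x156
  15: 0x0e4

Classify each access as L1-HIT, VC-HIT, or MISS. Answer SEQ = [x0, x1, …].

SEQ = [MISS, MISS, MISS, MISS, L1-HIT, MISS, VC-HIT, VC-HIT, L1-HIT, MISS, MISS, MISS, MISS, VC-HIT, MISS, L1-HIT]

0: 0x2c1 (blk 44, set 4) → MISS  vc=[]
1: 0x34d (blk 52, set 4) → MISS  vc=[44]
2: 0x15a (blk 21, set 5) → MISS  vc=[44]
3: 0x2ea (blk 46, set 6) → MISS  vc=[44]
4: 0x348 (blk 52, set 4) → L1-HIT  vc=[44]
5: 0x3d8 (blk 61, set 5) → MISS  vc=[44, 21]
6: 0x2cb (blk 44, set 4) → VC-HIT  vc=[52, 21]
7: 0x345 (blk 52, set 4) → VC-HIT  vc=[44, 21]
8: 0x344 (blk 52, set 4) → L1-HIT  vc=[44, 21]
9: 0x2d1 (blk 45, set 5) → MISS  vc=[44, 21, 61]
10: 0xe2 (blk 14, set 6) → MISS  vc=[21, 61, 46]
11: 0x17d (blk 23, set 7) → MISS  vc=[21, 61, 46]
12: 0x2c8 (blk 44, set 4) → MISS  vc=[61, 46, 52]
13: 0x3d4 (blk 61, set 5) → VC-HIT  vc=[45, 46, 52]
14: 0x156 (blk 21, set 5) → MISS  vc=[46, 52, 61]
15: 0xe4 (blk 14, set 6) → L1-HIT  vc=[46, 52, 61]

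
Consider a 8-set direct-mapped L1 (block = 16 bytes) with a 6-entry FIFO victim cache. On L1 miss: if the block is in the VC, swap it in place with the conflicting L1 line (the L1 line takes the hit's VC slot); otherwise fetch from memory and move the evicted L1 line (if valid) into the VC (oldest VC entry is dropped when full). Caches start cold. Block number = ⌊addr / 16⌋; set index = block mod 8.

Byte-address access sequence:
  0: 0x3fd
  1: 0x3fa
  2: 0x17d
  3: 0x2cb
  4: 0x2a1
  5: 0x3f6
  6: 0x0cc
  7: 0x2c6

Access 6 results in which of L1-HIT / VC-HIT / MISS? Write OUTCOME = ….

#0 0x3fd→b63/s7 MISS; vc=[]
#1 0x3fa→b63/s7 L1-HIT; vc=[]
#2 0x17d→b23/s7 MISS; vc=[63]
#3 0x2cb→b44/s4 MISS; vc=[63]
#4 0x2a1→b42/s2 MISS; vc=[63]
#5 0x3f6→b63/s7 VC-HIT; vc=[23]
#6 0xcc→b12/s4 MISS; vc=[23,44]
#7 0x2c6→b44/s4 VC-HIT; vc=[23,12]

OUTCOME = MISS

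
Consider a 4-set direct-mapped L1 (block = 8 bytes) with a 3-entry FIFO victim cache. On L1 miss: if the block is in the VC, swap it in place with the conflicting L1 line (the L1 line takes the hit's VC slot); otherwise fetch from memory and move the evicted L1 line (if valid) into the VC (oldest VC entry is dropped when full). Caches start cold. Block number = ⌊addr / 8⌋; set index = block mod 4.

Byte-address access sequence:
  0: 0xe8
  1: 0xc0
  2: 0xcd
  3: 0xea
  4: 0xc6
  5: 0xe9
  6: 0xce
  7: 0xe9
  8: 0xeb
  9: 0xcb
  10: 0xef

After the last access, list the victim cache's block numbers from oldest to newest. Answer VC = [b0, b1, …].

VC = [25]

  [0] addr=0xe8 blk=29 s=1: MISS | VC []
  [1] addr=0xc0 blk=24 s=0: MISS | VC []
  [2] addr=0xcd blk=25 s=1: MISS | VC [29]
  [3] addr=0xea blk=29 s=1: VC-HIT | VC [25]
  [4] addr=0xc6 blk=24 s=0: L1-HIT | VC [25]
  [5] addr=0xe9 blk=29 s=1: L1-HIT | VC [25]
  [6] addr=0xce blk=25 s=1: VC-HIT | VC [29]
  [7] addr=0xe9 blk=29 s=1: VC-HIT | VC [25]
  [8] addr=0xeb blk=29 s=1: L1-HIT | VC [25]
  [9] addr=0xcb blk=25 s=1: VC-HIT | VC [29]
  [10] addr=0xef blk=29 s=1: VC-HIT | VC [25]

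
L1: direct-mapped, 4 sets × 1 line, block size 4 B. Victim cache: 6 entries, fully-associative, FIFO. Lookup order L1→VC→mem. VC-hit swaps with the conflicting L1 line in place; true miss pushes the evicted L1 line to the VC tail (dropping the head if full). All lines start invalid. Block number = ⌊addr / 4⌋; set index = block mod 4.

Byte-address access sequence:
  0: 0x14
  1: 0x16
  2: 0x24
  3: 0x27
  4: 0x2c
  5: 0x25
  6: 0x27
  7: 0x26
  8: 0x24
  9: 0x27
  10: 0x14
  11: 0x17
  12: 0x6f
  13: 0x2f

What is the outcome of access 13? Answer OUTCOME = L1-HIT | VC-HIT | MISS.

OUTCOME = VC-HIT

#0 0x14→b5/s1 MISS; vc=[]
#1 0x16→b5/s1 L1-HIT; vc=[]
#2 0x24→b9/s1 MISS; vc=[5]
#3 0x27→b9/s1 L1-HIT; vc=[5]
#4 0x2c→b11/s3 MISS; vc=[5]
#5 0x25→b9/s1 L1-HIT; vc=[5]
#6 0x27→b9/s1 L1-HIT; vc=[5]
#7 0x26→b9/s1 L1-HIT; vc=[5]
#8 0x24→b9/s1 L1-HIT; vc=[5]
#9 0x27→b9/s1 L1-HIT; vc=[5]
#10 0x14→b5/s1 VC-HIT; vc=[9]
#11 0x17→b5/s1 L1-HIT; vc=[9]
#12 0x6f→b27/s3 MISS; vc=[9,11]
#13 0x2f→b11/s3 VC-HIT; vc=[9,27]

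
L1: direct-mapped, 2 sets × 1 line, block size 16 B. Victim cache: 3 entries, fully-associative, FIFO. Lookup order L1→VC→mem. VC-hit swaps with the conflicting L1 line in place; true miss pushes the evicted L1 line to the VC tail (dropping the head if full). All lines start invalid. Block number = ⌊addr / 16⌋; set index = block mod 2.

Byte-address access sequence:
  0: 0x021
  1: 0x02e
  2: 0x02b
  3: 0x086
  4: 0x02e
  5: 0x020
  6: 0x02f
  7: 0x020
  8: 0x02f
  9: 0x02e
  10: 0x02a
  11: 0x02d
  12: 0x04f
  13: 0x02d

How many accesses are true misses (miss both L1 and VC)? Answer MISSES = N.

#0 0x21→b2/s0 MISS; vc=[]
#1 0x2e→b2/s0 L1-HIT; vc=[]
#2 0x2b→b2/s0 L1-HIT; vc=[]
#3 0x86→b8/s0 MISS; vc=[2]
#4 0x2e→b2/s0 VC-HIT; vc=[8]
#5 0x20→b2/s0 L1-HIT; vc=[8]
#6 0x2f→b2/s0 L1-HIT; vc=[8]
#7 0x20→b2/s0 L1-HIT; vc=[8]
#8 0x2f→b2/s0 L1-HIT; vc=[8]
#9 0x2e→b2/s0 L1-HIT; vc=[8]
#10 0x2a→b2/s0 L1-HIT; vc=[8]
#11 0x2d→b2/s0 L1-HIT; vc=[8]
#12 0x4f→b4/s0 MISS; vc=[8,2]
#13 0x2d→b2/s0 VC-HIT; vc=[8,4]

MISSES = 3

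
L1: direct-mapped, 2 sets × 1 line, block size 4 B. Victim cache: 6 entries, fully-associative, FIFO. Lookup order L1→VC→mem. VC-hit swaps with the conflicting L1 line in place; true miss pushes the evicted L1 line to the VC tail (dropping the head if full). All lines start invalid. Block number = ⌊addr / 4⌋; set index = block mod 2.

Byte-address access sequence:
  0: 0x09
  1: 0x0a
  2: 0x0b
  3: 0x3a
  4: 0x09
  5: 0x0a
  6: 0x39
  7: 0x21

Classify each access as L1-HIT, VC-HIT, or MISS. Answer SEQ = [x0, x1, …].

#0 0x9→b2/s0 MISS; vc=[]
#1 0xa→b2/s0 L1-HIT; vc=[]
#2 0xb→b2/s0 L1-HIT; vc=[]
#3 0x3a→b14/s0 MISS; vc=[2]
#4 0x9→b2/s0 VC-HIT; vc=[14]
#5 0xa→b2/s0 L1-HIT; vc=[14]
#6 0x39→b14/s0 VC-HIT; vc=[2]
#7 0x21→b8/s0 MISS; vc=[2,14]

SEQ = [MISS, L1-HIT, L1-HIT, MISS, VC-HIT, L1-HIT, VC-HIT, MISS]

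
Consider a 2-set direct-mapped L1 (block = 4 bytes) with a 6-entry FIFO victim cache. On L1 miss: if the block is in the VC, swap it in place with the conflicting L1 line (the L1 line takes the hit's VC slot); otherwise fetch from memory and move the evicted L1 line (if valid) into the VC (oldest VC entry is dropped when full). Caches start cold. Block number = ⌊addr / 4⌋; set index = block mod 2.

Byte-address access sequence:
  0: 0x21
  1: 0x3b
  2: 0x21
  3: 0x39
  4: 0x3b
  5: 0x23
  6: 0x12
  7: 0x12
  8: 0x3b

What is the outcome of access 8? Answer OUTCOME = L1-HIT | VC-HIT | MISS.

0: 0x21 (blk 8, set 0) → MISS  vc=[]
1: 0x3b (blk 14, set 0) → MISS  vc=[8]
2: 0x21 (blk 8, set 0) → VC-HIT  vc=[14]
3: 0x39 (blk 14, set 0) → VC-HIT  vc=[8]
4: 0x3b (blk 14, set 0) → L1-HIT  vc=[8]
5: 0x23 (blk 8, set 0) → VC-HIT  vc=[14]
6: 0x12 (blk 4, set 0) → MISS  vc=[14, 8]
7: 0x12 (blk 4, set 0) → L1-HIT  vc=[14, 8]
8: 0x3b (blk 14, set 0) → VC-HIT  vc=[4, 8]

OUTCOME = VC-HIT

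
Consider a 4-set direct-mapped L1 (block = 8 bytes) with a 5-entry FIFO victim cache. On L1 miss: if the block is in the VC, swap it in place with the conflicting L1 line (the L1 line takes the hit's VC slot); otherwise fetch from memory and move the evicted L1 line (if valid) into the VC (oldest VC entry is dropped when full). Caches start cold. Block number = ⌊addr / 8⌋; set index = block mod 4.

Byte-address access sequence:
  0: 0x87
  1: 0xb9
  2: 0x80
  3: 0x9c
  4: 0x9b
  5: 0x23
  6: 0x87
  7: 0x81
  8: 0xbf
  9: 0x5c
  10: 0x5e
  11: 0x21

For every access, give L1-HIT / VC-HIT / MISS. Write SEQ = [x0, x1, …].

SEQ = [MISS, MISS, L1-HIT, MISS, L1-HIT, MISS, VC-HIT, L1-HIT, VC-HIT, MISS, L1-HIT, VC-HIT]

#0 0x87→b16/s0 MISS; vc=[]
#1 0xb9→b23/s3 MISS; vc=[]
#2 0x80→b16/s0 L1-HIT; vc=[]
#3 0x9c→b19/s3 MISS; vc=[23]
#4 0x9b→b19/s3 L1-HIT; vc=[23]
#5 0x23→b4/s0 MISS; vc=[23,16]
#6 0x87→b16/s0 VC-HIT; vc=[23,4]
#7 0x81→b16/s0 L1-HIT; vc=[23,4]
#8 0xbf→b23/s3 VC-HIT; vc=[19,4]
#9 0x5c→b11/s3 MISS; vc=[19,4,23]
#10 0x5e→b11/s3 L1-HIT; vc=[19,4,23]
#11 0x21→b4/s0 VC-HIT; vc=[19,16,23]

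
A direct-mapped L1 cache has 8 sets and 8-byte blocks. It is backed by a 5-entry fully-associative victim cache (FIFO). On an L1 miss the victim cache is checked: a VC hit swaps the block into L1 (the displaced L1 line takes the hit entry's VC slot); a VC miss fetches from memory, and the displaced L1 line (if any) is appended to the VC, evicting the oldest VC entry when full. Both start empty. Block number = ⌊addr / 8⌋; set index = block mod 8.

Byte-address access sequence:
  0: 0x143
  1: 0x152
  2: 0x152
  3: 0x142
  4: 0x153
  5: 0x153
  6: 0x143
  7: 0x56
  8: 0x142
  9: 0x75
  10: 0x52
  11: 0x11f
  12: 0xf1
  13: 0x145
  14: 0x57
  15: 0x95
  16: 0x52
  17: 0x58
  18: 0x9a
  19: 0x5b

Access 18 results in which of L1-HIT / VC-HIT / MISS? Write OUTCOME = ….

#0 0x143→b40/s0 MISS; vc=[]
#1 0x152→b42/s2 MISS; vc=[]
#2 0x152→b42/s2 L1-HIT; vc=[]
#3 0x142→b40/s0 L1-HIT; vc=[]
#4 0x153→b42/s2 L1-HIT; vc=[]
#5 0x153→b42/s2 L1-HIT; vc=[]
#6 0x143→b40/s0 L1-HIT; vc=[]
#7 0x56→b10/s2 MISS; vc=[42]
#8 0x142→b40/s0 L1-HIT; vc=[42]
#9 0x75→b14/s6 MISS; vc=[42]
#10 0x52→b10/s2 L1-HIT; vc=[42]
#11 0x11f→b35/s3 MISS; vc=[42]
#12 0xf1→b30/s6 MISS; vc=[42,14]
#13 0x145→b40/s0 L1-HIT; vc=[42,14]
#14 0x57→b10/s2 L1-HIT; vc=[42,14]
#15 0x95→b18/s2 MISS; vc=[42,14,10]
#16 0x52→b10/s2 VC-HIT; vc=[42,14,18]
#17 0x58→b11/s3 MISS; vc=[42,14,18,35]
#18 0x9a→b19/s3 MISS; vc=[42,14,18,35,11]
#19 0x5b→b11/s3 VC-HIT; vc=[42,14,18,35,19]

OUTCOME = MISS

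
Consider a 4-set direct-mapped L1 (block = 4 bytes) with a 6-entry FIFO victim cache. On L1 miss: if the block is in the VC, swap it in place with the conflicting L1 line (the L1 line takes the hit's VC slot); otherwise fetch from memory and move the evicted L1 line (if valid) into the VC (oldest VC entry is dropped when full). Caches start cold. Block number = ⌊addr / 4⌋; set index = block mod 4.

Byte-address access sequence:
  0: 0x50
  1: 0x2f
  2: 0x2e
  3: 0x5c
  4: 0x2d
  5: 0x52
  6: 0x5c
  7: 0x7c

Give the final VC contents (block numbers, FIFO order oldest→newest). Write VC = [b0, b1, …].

  [0] addr=0x50 blk=20 s=0: MISS | VC []
  [1] addr=0x2f blk=11 s=3: MISS | VC []
  [2] addr=0x2e blk=11 s=3: L1-HIT | VC []
  [3] addr=0x5c blk=23 s=3: MISS | VC [11]
  [4] addr=0x2d blk=11 s=3: VC-HIT | VC [23]
  [5] addr=0x52 blk=20 s=0: L1-HIT | VC [23]
  [6] addr=0x5c blk=23 s=3: VC-HIT | VC [11]
  [7] addr=0x7c blk=31 s=3: MISS | VC [11, 23]

VC = [11, 23]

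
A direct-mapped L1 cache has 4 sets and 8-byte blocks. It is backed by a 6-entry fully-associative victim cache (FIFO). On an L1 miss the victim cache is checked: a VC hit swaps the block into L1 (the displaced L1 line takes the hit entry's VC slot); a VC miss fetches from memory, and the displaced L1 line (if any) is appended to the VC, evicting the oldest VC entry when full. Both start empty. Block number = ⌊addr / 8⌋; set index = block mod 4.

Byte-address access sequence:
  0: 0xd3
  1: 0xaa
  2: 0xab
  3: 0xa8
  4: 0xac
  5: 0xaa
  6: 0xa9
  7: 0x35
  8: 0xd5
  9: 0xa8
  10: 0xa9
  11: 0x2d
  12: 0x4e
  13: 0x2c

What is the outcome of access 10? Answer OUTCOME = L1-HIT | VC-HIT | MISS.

#0 0xd3→b26/s2 MISS; vc=[]
#1 0xaa→b21/s1 MISS; vc=[]
#2 0xab→b21/s1 L1-HIT; vc=[]
#3 0xa8→b21/s1 L1-HIT; vc=[]
#4 0xac→b21/s1 L1-HIT; vc=[]
#5 0xaa→b21/s1 L1-HIT; vc=[]
#6 0xa9→b21/s1 L1-HIT; vc=[]
#7 0x35→b6/s2 MISS; vc=[26]
#8 0xd5→b26/s2 VC-HIT; vc=[6]
#9 0xa8→b21/s1 L1-HIT; vc=[6]
#10 0xa9→b21/s1 L1-HIT; vc=[6]
#11 0x2d→b5/s1 MISS; vc=[6,21]
#12 0x4e→b9/s1 MISS; vc=[6,21,5]
#13 0x2c→b5/s1 VC-HIT; vc=[6,21,9]

OUTCOME = L1-HIT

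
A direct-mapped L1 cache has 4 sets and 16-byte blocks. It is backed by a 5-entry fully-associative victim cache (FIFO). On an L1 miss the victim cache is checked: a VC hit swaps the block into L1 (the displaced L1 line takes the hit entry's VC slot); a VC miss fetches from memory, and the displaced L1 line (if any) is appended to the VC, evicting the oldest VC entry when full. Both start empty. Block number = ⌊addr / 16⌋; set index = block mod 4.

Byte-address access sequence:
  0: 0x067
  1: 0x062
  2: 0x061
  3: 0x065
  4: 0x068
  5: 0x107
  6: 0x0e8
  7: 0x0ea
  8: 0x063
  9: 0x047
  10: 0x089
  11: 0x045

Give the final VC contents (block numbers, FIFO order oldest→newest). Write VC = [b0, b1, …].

VC = [14, 16, 8]

0: 0x67 (blk 6, set 2) → MISS  vc=[]
1: 0x62 (blk 6, set 2) → L1-HIT  vc=[]
2: 0x61 (blk 6, set 2) → L1-HIT  vc=[]
3: 0x65 (blk 6, set 2) → L1-HIT  vc=[]
4: 0x68 (blk 6, set 2) → L1-HIT  vc=[]
5: 0x107 (blk 16, set 0) → MISS  vc=[]
6: 0xe8 (blk 14, set 2) → MISS  vc=[6]
7: 0xea (blk 14, set 2) → L1-HIT  vc=[6]
8: 0x63 (blk 6, set 2) → VC-HIT  vc=[14]
9: 0x47 (blk 4, set 0) → MISS  vc=[14, 16]
10: 0x89 (blk 8, set 0) → MISS  vc=[14, 16, 4]
11: 0x45 (blk 4, set 0) → VC-HIT  vc=[14, 16, 8]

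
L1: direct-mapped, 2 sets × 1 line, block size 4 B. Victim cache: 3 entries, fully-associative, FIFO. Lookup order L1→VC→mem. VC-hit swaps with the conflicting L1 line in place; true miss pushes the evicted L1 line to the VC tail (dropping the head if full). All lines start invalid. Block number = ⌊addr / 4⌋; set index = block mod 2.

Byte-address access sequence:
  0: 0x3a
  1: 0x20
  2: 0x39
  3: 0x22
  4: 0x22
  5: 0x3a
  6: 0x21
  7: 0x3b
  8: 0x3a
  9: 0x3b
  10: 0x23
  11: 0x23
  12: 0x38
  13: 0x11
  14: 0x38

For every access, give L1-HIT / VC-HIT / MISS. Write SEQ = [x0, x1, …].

SEQ = [MISS, MISS, VC-HIT, VC-HIT, L1-HIT, VC-HIT, VC-HIT, VC-HIT, L1-HIT, L1-HIT, VC-HIT, L1-HIT, VC-HIT, MISS, VC-HIT]

#0 0x3a→b14/s0 MISS; vc=[]
#1 0x20→b8/s0 MISS; vc=[14]
#2 0x39→b14/s0 VC-HIT; vc=[8]
#3 0x22→b8/s0 VC-HIT; vc=[14]
#4 0x22→b8/s0 L1-HIT; vc=[14]
#5 0x3a→b14/s0 VC-HIT; vc=[8]
#6 0x21→b8/s0 VC-HIT; vc=[14]
#7 0x3b→b14/s0 VC-HIT; vc=[8]
#8 0x3a→b14/s0 L1-HIT; vc=[8]
#9 0x3b→b14/s0 L1-HIT; vc=[8]
#10 0x23→b8/s0 VC-HIT; vc=[14]
#11 0x23→b8/s0 L1-HIT; vc=[14]
#12 0x38→b14/s0 VC-HIT; vc=[8]
#13 0x11→b4/s0 MISS; vc=[8,14]
#14 0x38→b14/s0 VC-HIT; vc=[8,4]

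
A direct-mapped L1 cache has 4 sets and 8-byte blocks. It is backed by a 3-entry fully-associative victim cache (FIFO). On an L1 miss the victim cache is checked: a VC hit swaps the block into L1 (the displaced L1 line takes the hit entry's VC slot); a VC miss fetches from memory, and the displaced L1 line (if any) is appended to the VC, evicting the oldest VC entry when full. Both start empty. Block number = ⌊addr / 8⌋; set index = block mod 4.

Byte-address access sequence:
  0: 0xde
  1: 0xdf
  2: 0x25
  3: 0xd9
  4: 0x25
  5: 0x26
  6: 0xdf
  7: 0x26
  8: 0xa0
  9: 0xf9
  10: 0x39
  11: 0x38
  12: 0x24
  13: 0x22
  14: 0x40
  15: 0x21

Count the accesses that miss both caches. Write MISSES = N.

0: 0xde (blk 27, set 3) → MISS  vc=[]
1: 0xdf (blk 27, set 3) → L1-HIT  vc=[]
2: 0x25 (blk 4, set 0) → MISS  vc=[]
3: 0xd9 (blk 27, set 3) → L1-HIT  vc=[]
4: 0x25 (blk 4, set 0) → L1-HIT  vc=[]
5: 0x26 (blk 4, set 0) → L1-HIT  vc=[]
6: 0xdf (blk 27, set 3) → L1-HIT  vc=[]
7: 0x26 (blk 4, set 0) → L1-HIT  vc=[]
8: 0xa0 (blk 20, set 0) → MISS  vc=[4]
9: 0xf9 (blk 31, set 3) → MISS  vc=[4, 27]
10: 0x39 (blk 7, set 3) → MISS  vc=[4, 27, 31]
11: 0x38 (blk 7, set 3) → L1-HIT  vc=[4, 27, 31]
12: 0x24 (blk 4, set 0) → VC-HIT  vc=[20, 27, 31]
13: 0x22 (blk 4, set 0) → L1-HIT  vc=[20, 27, 31]
14: 0x40 (blk 8, set 0) → MISS  vc=[27, 31, 4]
15: 0x21 (blk 4, set 0) → VC-HIT  vc=[27, 31, 8]

MISSES = 6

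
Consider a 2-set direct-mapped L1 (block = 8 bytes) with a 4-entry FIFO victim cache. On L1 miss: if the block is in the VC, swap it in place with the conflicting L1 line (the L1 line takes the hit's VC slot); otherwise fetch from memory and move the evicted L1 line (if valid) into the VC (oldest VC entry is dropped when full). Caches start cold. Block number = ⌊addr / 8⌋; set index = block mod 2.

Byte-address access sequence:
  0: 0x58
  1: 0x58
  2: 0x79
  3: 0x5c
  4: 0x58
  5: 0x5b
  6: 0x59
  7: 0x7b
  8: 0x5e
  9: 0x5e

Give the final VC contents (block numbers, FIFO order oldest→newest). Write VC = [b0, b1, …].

VC = [15]

  [0] addr=0x58 blk=11 s=1: MISS | VC []
  [1] addr=0x58 blk=11 s=1: L1-HIT | VC []
  [2] addr=0x79 blk=15 s=1: MISS | VC [11]
  [3] addr=0x5c blk=11 s=1: VC-HIT | VC [15]
  [4] addr=0x58 blk=11 s=1: L1-HIT | VC [15]
  [5] addr=0x5b blk=11 s=1: L1-HIT | VC [15]
  [6] addr=0x59 blk=11 s=1: L1-HIT | VC [15]
  [7] addr=0x7b blk=15 s=1: VC-HIT | VC [11]
  [8] addr=0x5e blk=11 s=1: VC-HIT | VC [15]
  [9] addr=0x5e blk=11 s=1: L1-HIT | VC [15]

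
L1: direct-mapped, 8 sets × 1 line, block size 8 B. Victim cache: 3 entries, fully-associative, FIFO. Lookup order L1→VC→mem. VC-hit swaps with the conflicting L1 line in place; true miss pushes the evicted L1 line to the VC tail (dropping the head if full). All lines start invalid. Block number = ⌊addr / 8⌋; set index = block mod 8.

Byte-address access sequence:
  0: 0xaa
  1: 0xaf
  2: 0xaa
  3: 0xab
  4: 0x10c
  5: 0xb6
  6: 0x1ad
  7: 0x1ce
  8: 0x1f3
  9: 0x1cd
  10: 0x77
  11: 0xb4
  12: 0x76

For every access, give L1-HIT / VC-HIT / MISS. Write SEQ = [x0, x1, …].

SEQ = [MISS, L1-HIT, L1-HIT, L1-HIT, MISS, MISS, MISS, MISS, MISS, L1-HIT, MISS, VC-HIT, VC-HIT]

0: 0xaa (blk 21, set 5) → MISS  vc=[]
1: 0xaf (blk 21, set 5) → L1-HIT  vc=[]
2: 0xaa (blk 21, set 5) → L1-HIT  vc=[]
3: 0xab (blk 21, set 5) → L1-HIT  vc=[]
4: 0x10c (blk 33, set 1) → MISS  vc=[]
5: 0xb6 (blk 22, set 6) → MISS  vc=[]
6: 0x1ad (blk 53, set 5) → MISS  vc=[21]
7: 0x1ce (blk 57, set 1) → MISS  vc=[21, 33]
8: 0x1f3 (blk 62, set 6) → MISS  vc=[21, 33, 22]
9: 0x1cd (blk 57, set 1) → L1-HIT  vc=[21, 33, 22]
10: 0x77 (blk 14, set 6) → MISS  vc=[33, 22, 62]
11: 0xb4 (blk 22, set 6) → VC-HIT  vc=[33, 14, 62]
12: 0x76 (blk 14, set 6) → VC-HIT  vc=[33, 22, 62]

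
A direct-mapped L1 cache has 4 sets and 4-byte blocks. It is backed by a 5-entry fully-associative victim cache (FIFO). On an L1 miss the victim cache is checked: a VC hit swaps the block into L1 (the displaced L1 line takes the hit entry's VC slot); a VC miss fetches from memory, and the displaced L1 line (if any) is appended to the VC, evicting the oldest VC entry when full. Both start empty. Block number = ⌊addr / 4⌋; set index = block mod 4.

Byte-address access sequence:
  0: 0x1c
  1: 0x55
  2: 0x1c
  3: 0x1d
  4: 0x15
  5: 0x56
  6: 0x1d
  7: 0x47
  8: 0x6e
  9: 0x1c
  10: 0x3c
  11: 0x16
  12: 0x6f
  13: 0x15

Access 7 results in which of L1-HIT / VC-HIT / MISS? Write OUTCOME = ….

OUTCOME = MISS

  [0] addr=0x1c blk=7 s=3: MISS | VC []
  [1] addr=0x55 blk=21 s=1: MISS | VC []
  [2] addr=0x1c blk=7 s=3: L1-HIT | VC []
  [3] addr=0x1d blk=7 s=3: L1-HIT | VC []
  [4] addr=0x15 blk=5 s=1: MISS | VC [21]
  [5] addr=0x56 blk=21 s=1: VC-HIT | VC [5]
  [6] addr=0x1d blk=7 s=3: L1-HIT | VC [5]
  [7] addr=0x47 blk=17 s=1: MISS | VC [5, 21]
  [8] addr=0x6e blk=27 s=3: MISS | VC [5, 21, 7]
  [9] addr=0x1c blk=7 s=3: VC-HIT | VC [5, 21, 27]
  [10] addr=0x3c blk=15 s=3: MISS | VC [5, 21, 27, 7]
  [11] addr=0x16 blk=5 s=1: VC-HIT | VC [17, 21, 27, 7]
  [12] addr=0x6f blk=27 s=3: VC-HIT | VC [17, 21, 15, 7]
  [13] addr=0x15 blk=5 s=1: L1-HIT | VC [17, 21, 15, 7]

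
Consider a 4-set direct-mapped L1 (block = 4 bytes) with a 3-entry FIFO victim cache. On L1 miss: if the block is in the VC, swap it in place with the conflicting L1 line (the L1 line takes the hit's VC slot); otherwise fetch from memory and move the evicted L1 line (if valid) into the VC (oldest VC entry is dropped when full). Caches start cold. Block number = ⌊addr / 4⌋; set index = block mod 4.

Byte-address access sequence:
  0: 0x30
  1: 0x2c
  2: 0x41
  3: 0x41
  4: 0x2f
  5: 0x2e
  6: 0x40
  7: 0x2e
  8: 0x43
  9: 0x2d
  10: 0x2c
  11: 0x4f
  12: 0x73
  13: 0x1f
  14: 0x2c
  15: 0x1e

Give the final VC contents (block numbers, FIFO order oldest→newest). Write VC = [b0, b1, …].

0: 0x30 (blk 12, set 0) → MISS  vc=[]
1: 0x2c (blk 11, set 3) → MISS  vc=[]
2: 0x41 (blk 16, set 0) → MISS  vc=[12]
3: 0x41 (blk 16, set 0) → L1-HIT  vc=[12]
4: 0x2f (blk 11, set 3) → L1-HIT  vc=[12]
5: 0x2e (blk 11, set 3) → L1-HIT  vc=[12]
6: 0x40 (blk 16, set 0) → L1-HIT  vc=[12]
7: 0x2e (blk 11, set 3) → L1-HIT  vc=[12]
8: 0x43 (blk 16, set 0) → L1-HIT  vc=[12]
9: 0x2d (blk 11, set 3) → L1-HIT  vc=[12]
10: 0x2c (blk 11, set 3) → L1-HIT  vc=[12]
11: 0x4f (blk 19, set 3) → MISS  vc=[12, 11]
12: 0x73 (blk 28, set 0) → MISS  vc=[12, 11, 16]
13: 0x1f (blk 7, set 3) → MISS  vc=[11, 16, 19]
14: 0x2c (blk 11, set 3) → VC-HIT  vc=[7, 16, 19]
15: 0x1e (blk 7, set 3) → VC-HIT  vc=[11, 16, 19]

VC = [11, 16, 19]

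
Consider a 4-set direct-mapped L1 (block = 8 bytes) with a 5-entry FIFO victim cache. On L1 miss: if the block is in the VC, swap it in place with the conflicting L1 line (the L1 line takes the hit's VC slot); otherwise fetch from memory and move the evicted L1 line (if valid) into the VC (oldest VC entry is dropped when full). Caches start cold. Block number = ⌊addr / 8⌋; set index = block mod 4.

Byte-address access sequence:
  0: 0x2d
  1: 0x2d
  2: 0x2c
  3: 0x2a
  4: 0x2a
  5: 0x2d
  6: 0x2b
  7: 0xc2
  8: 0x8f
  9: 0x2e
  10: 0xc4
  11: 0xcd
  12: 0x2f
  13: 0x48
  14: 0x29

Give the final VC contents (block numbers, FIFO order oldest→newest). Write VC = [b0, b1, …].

VC = [17, 25, 9]

  [0] addr=0x2d blk=5 s=1: MISS | VC []
  [1] addr=0x2d blk=5 s=1: L1-HIT | VC []
  [2] addr=0x2c blk=5 s=1: L1-HIT | VC []
  [3] addr=0x2a blk=5 s=1: L1-HIT | VC []
  [4] addr=0x2a blk=5 s=1: L1-HIT | VC []
  [5] addr=0x2d blk=5 s=1: L1-HIT | VC []
  [6] addr=0x2b blk=5 s=1: L1-HIT | VC []
  [7] addr=0xc2 blk=24 s=0: MISS | VC []
  [8] addr=0x8f blk=17 s=1: MISS | VC [5]
  [9] addr=0x2e blk=5 s=1: VC-HIT | VC [17]
  [10] addr=0xc4 blk=24 s=0: L1-HIT | VC [17]
  [11] addr=0xcd blk=25 s=1: MISS | VC [17, 5]
  [12] addr=0x2f blk=5 s=1: VC-HIT | VC [17, 25]
  [13] addr=0x48 blk=9 s=1: MISS | VC [17, 25, 5]
  [14] addr=0x29 blk=5 s=1: VC-HIT | VC [17, 25, 9]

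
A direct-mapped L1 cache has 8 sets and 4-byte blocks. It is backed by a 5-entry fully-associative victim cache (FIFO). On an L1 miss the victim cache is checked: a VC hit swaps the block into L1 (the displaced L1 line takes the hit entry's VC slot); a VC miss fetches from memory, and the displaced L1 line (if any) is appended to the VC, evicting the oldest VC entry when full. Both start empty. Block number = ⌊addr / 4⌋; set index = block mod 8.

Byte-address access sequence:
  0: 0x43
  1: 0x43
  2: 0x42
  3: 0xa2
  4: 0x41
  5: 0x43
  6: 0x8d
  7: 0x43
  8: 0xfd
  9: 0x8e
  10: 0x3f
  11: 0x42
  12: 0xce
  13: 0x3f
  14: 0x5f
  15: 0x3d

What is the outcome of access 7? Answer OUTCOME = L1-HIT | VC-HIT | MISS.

#0 0x43→b16/s0 MISS; vc=[]
#1 0x43→b16/s0 L1-HIT; vc=[]
#2 0x42→b16/s0 L1-HIT; vc=[]
#3 0xa2→b40/s0 MISS; vc=[16]
#4 0x41→b16/s0 VC-HIT; vc=[40]
#5 0x43→b16/s0 L1-HIT; vc=[40]
#6 0x8d→b35/s3 MISS; vc=[40]
#7 0x43→b16/s0 L1-HIT; vc=[40]
#8 0xfd→b63/s7 MISS; vc=[40]
#9 0x8e→b35/s3 L1-HIT; vc=[40]
#10 0x3f→b15/s7 MISS; vc=[40,63]
#11 0x42→b16/s0 L1-HIT; vc=[40,63]
#12 0xce→b51/s3 MISS; vc=[40,63,35]
#13 0x3f→b15/s7 L1-HIT; vc=[40,63,35]
#14 0x5f→b23/s7 MISS; vc=[40,63,35,15]
#15 0x3d→b15/s7 VC-HIT; vc=[40,63,35,23]

OUTCOME = L1-HIT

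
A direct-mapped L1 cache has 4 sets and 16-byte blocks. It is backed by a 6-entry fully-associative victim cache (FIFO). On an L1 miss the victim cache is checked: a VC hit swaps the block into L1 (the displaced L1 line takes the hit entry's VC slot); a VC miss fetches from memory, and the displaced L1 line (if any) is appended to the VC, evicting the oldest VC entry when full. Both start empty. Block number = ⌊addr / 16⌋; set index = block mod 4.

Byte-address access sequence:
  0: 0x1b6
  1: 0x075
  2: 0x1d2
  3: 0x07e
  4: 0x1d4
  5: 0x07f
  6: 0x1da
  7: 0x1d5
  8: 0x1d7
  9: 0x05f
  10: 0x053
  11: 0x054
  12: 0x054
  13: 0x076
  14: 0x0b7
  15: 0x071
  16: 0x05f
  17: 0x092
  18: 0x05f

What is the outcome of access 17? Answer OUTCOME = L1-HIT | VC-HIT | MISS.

0: 0x1b6 (blk 27, set 3) → MISS  vc=[]
1: 0x75 (blk 7, set 3) → MISS  vc=[27]
2: 0x1d2 (blk 29, set 1) → MISS  vc=[27]
3: 0x7e (blk 7, set 3) → L1-HIT  vc=[27]
4: 0x1d4 (blk 29, set 1) → L1-HIT  vc=[27]
5: 0x7f (blk 7, set 3) → L1-HIT  vc=[27]
6: 0x1da (blk 29, set 1) → L1-HIT  vc=[27]
7: 0x1d5 (blk 29, set 1) → L1-HIT  vc=[27]
8: 0x1d7 (blk 29, set 1) → L1-HIT  vc=[27]
9: 0x5f (blk 5, set 1) → MISS  vc=[27, 29]
10: 0x53 (blk 5, set 1) → L1-HIT  vc=[27, 29]
11: 0x54 (blk 5, set 1) → L1-HIT  vc=[27, 29]
12: 0x54 (blk 5, set 1) → L1-HIT  vc=[27, 29]
13: 0x76 (blk 7, set 3) → L1-HIT  vc=[27, 29]
14: 0xb7 (blk 11, set 3) → MISS  vc=[27, 29, 7]
15: 0x71 (blk 7, set 3) → VC-HIT  vc=[27, 29, 11]
16: 0x5f (blk 5, set 1) → L1-HIT  vc=[27, 29, 11]
17: 0x92 (blk 9, set 1) → MISS  vc=[27, 29, 11, 5]
18: 0x5f (blk 5, set 1) → VC-HIT  vc=[27, 29, 11, 9]

OUTCOME = MISS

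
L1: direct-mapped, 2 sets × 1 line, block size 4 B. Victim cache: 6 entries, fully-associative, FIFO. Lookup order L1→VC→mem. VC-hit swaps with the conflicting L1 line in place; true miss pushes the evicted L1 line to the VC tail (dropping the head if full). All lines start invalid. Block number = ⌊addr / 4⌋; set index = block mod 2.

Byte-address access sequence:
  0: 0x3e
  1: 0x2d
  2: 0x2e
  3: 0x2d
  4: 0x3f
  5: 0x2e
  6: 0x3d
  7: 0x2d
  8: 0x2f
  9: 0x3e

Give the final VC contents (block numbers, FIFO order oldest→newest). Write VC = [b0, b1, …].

VC = [11]

#0 0x3e→b15/s1 MISS; vc=[]
#1 0x2d→b11/s1 MISS; vc=[15]
#2 0x2e→b11/s1 L1-HIT; vc=[15]
#3 0x2d→b11/s1 L1-HIT; vc=[15]
#4 0x3f→b15/s1 VC-HIT; vc=[11]
#5 0x2e→b11/s1 VC-HIT; vc=[15]
#6 0x3d→b15/s1 VC-HIT; vc=[11]
#7 0x2d→b11/s1 VC-HIT; vc=[15]
#8 0x2f→b11/s1 L1-HIT; vc=[15]
#9 0x3e→b15/s1 VC-HIT; vc=[11]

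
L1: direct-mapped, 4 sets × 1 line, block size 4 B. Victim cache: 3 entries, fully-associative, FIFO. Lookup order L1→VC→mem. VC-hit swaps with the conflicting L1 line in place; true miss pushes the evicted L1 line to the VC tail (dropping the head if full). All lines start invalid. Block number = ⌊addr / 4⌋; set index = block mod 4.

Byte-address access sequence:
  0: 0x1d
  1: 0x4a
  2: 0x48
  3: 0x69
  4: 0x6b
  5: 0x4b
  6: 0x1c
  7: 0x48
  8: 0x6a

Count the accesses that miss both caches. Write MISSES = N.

MISSES = 3

0: 0x1d (blk 7, set 3) → MISS  vc=[]
1: 0x4a (blk 18, set 2) → MISS  vc=[]
2: 0x48 (blk 18, set 2) → L1-HIT  vc=[]
3: 0x69 (blk 26, set 2) → MISS  vc=[18]
4: 0x6b (blk 26, set 2) → L1-HIT  vc=[18]
5: 0x4b (blk 18, set 2) → VC-HIT  vc=[26]
6: 0x1c (blk 7, set 3) → L1-HIT  vc=[26]
7: 0x48 (blk 18, set 2) → L1-HIT  vc=[26]
8: 0x6a (blk 26, set 2) → VC-HIT  vc=[18]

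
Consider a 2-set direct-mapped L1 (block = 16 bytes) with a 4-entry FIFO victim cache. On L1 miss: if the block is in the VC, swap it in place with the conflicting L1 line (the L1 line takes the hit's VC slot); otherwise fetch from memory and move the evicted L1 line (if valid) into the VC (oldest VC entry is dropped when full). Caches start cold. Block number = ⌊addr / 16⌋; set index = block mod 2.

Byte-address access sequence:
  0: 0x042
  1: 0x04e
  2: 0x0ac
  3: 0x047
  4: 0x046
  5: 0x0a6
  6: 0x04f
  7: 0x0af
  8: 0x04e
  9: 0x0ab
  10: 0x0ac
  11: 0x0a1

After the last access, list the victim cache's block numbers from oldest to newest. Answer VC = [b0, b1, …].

  [0] addr=0x42 blk=4 s=0: MISS | VC []
  [1] addr=0x4e blk=4 s=0: L1-HIT | VC []
  [2] addr=0xac blk=10 s=0: MISS | VC [4]
  [3] addr=0x47 blk=4 s=0: VC-HIT | VC [10]
  [4] addr=0x46 blk=4 s=0: L1-HIT | VC [10]
  [5] addr=0xa6 blk=10 s=0: VC-HIT | VC [4]
  [6] addr=0x4f blk=4 s=0: VC-HIT | VC [10]
  [7] addr=0xaf blk=10 s=0: VC-HIT | VC [4]
  [8] addr=0x4e blk=4 s=0: VC-HIT | VC [10]
  [9] addr=0xab blk=10 s=0: VC-HIT | VC [4]
  [10] addr=0xac blk=10 s=0: L1-HIT | VC [4]
  [11] addr=0xa1 blk=10 s=0: L1-HIT | VC [4]

VC = [4]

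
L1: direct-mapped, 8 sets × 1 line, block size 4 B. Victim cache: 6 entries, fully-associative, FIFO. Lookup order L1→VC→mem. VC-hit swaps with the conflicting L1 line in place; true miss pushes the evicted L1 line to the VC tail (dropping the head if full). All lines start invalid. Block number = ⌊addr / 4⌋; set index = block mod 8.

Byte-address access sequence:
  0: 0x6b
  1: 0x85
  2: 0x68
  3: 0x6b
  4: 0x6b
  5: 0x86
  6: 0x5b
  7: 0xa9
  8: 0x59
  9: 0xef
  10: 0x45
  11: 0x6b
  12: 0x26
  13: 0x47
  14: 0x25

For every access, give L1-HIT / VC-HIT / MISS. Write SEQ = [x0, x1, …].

0: 0x6b (blk 26, set 2) → MISS  vc=[]
1: 0x85 (blk 33, set 1) → MISS  vc=[]
2: 0x68 (blk 26, set 2) → L1-HIT  vc=[]
3: 0x6b (blk 26, set 2) → L1-HIT  vc=[]
4: 0x6b (blk 26, set 2) → L1-HIT  vc=[]
5: 0x86 (blk 33, set 1) → L1-HIT  vc=[]
6: 0x5b (blk 22, set 6) → MISS  vc=[]
7: 0xa9 (blk 42, set 2) → MISS  vc=[26]
8: 0x59 (blk 22, set 6) → L1-HIT  vc=[26]
9: 0xef (blk 59, set 3) → MISS  vc=[26]
10: 0x45 (blk 17, set 1) → MISS  vc=[26, 33]
11: 0x6b (blk 26, set 2) → VC-HIT  vc=[42, 33]
12: 0x26 (blk 9, set 1) → MISS  vc=[42, 33, 17]
13: 0x47 (blk 17, set 1) → VC-HIT  vc=[42, 33, 9]
14: 0x25 (blk 9, set 1) → VC-HIT  vc=[42, 33, 17]

SEQ = [MISS, MISS, L1-HIT, L1-HIT, L1-HIT, L1-HIT, MISS, MISS, L1-HIT, MISS, MISS, VC-HIT, MISS, VC-HIT, VC-HIT]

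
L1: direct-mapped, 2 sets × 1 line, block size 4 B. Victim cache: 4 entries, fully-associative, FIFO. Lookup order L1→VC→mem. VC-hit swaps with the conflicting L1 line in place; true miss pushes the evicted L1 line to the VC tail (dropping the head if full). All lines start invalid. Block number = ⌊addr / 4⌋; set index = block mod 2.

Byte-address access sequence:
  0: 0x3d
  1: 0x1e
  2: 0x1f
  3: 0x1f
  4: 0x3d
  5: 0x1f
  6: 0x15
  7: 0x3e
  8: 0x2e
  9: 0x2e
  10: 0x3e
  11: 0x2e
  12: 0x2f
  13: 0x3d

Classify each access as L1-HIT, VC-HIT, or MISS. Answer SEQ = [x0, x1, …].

SEQ = [MISS, MISS, L1-HIT, L1-HIT, VC-HIT, VC-HIT, MISS, VC-HIT, MISS, L1-HIT, VC-HIT, VC-HIT, L1-HIT, VC-HIT]

0: 0x3d (blk 15, set 1) → MISS  vc=[]
1: 0x1e (blk 7, set 1) → MISS  vc=[15]
2: 0x1f (blk 7, set 1) → L1-HIT  vc=[15]
3: 0x1f (blk 7, set 1) → L1-HIT  vc=[15]
4: 0x3d (blk 15, set 1) → VC-HIT  vc=[7]
5: 0x1f (blk 7, set 1) → VC-HIT  vc=[15]
6: 0x15 (blk 5, set 1) → MISS  vc=[15, 7]
7: 0x3e (blk 15, set 1) → VC-HIT  vc=[5, 7]
8: 0x2e (blk 11, set 1) → MISS  vc=[5, 7, 15]
9: 0x2e (blk 11, set 1) → L1-HIT  vc=[5, 7, 15]
10: 0x3e (blk 15, set 1) → VC-HIT  vc=[5, 7, 11]
11: 0x2e (blk 11, set 1) → VC-HIT  vc=[5, 7, 15]
12: 0x2f (blk 11, set 1) → L1-HIT  vc=[5, 7, 15]
13: 0x3d (blk 15, set 1) → VC-HIT  vc=[5, 7, 11]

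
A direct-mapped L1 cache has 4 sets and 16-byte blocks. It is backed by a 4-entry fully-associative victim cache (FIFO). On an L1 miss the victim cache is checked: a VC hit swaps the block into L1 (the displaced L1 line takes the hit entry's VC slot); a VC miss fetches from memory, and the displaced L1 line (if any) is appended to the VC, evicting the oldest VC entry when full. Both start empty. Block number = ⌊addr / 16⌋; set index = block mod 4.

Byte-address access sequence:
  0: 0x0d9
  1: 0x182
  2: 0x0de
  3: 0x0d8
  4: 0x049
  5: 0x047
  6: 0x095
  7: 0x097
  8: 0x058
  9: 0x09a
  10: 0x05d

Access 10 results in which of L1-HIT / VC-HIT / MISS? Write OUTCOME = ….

  [0] addr=0xd9 blk=13 s=1: MISS | VC []
  [1] addr=0x182 blk=24 s=0: MISS | VC []
  [2] addr=0xde blk=13 s=1: L1-HIT | VC []
  [3] addr=0xd8 blk=13 s=1: L1-HIT | VC []
  [4] addr=0x49 blk=4 s=0: MISS | VC [24]
  [5] addr=0x47 blk=4 s=0: L1-HIT | VC [24]
  [6] addr=0x95 blk=9 s=1: MISS | VC [24, 13]
  [7] addr=0x97 blk=9 s=1: L1-HIT | VC [24, 13]
  [8] addr=0x58 blk=5 s=1: MISS | VC [24, 13, 9]
  [9] addr=0x9a blk=9 s=1: VC-HIT | VC [24, 13, 5]
  [10] addr=0x5d blk=5 s=1: VC-HIT | VC [24, 13, 9]

OUTCOME = VC-HIT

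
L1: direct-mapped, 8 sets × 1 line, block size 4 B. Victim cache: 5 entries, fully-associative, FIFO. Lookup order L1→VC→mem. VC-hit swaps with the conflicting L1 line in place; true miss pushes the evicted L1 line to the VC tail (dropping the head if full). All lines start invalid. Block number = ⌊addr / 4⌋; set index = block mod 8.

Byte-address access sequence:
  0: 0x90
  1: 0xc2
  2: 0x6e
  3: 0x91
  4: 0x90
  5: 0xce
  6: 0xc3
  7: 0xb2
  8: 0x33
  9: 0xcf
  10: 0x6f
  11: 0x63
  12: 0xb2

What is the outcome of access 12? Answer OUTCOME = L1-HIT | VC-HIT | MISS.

OUTCOME = VC-HIT

  [0] addr=0x90 blk=36 s=4: MISS | VC []
  [1] addr=0xc2 blk=48 s=0: MISS | VC []
  [2] addr=0x6e blk=27 s=3: MISS | VC []
  [3] addr=0x91 blk=36 s=4: L1-HIT | VC []
  [4] addr=0x90 blk=36 s=4: L1-HIT | VC []
  [5] addr=0xce blk=51 s=3: MISS | VC [27]
  [6] addr=0xc3 blk=48 s=0: L1-HIT | VC [27]
  [7] addr=0xb2 blk=44 s=4: MISS | VC [27, 36]
  [8] addr=0x33 blk=12 s=4: MISS | VC [27, 36, 44]
  [9] addr=0xcf blk=51 s=3: L1-HIT | VC [27, 36, 44]
  [10] addr=0x6f blk=27 s=3: VC-HIT | VC [51, 36, 44]
  [11] addr=0x63 blk=24 s=0: MISS | VC [51, 36, 44, 48]
  [12] addr=0xb2 blk=44 s=4: VC-HIT | VC [51, 36, 12, 48]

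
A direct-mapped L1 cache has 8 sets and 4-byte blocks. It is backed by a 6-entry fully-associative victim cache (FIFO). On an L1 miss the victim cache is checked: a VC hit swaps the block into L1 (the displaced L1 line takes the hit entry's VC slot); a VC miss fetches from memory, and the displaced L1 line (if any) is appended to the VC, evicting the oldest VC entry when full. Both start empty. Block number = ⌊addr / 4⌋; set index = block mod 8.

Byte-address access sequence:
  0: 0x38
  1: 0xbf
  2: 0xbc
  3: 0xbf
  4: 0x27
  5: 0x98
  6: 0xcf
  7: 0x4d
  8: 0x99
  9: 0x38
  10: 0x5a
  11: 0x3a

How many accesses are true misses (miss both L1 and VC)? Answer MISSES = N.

MISSES = 7

#0 0x38→b14/s6 MISS; vc=[]
#1 0xbf→b47/s7 MISS; vc=[]
#2 0xbc→b47/s7 L1-HIT; vc=[]
#3 0xbf→b47/s7 L1-HIT; vc=[]
#4 0x27→b9/s1 MISS; vc=[]
#5 0x98→b38/s6 MISS; vc=[14]
#6 0xcf→b51/s3 MISS; vc=[14]
#7 0x4d→b19/s3 MISS; vc=[14,51]
#8 0x99→b38/s6 L1-HIT; vc=[14,51]
#9 0x38→b14/s6 VC-HIT; vc=[38,51]
#10 0x5a→b22/s6 MISS; vc=[38,51,14]
#11 0x3a→b14/s6 VC-HIT; vc=[38,51,22]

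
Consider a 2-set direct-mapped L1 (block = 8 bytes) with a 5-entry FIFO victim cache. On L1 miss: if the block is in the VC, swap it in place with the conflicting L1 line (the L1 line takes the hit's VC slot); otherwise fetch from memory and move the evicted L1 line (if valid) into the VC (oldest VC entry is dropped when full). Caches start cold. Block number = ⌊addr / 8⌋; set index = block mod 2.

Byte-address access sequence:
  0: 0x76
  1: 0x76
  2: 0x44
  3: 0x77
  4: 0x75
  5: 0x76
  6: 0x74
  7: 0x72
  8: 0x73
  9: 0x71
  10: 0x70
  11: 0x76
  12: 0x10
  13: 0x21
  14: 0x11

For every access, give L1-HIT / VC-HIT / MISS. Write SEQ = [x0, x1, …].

0: 0x76 (blk 14, set 0) → MISS  vc=[]
1: 0x76 (blk 14, set 0) → L1-HIT  vc=[]
2: 0x44 (blk 8, set 0) → MISS  vc=[14]
3: 0x77 (blk 14, set 0) → VC-HIT  vc=[8]
4: 0x75 (blk 14, set 0) → L1-HIT  vc=[8]
5: 0x76 (blk 14, set 0) → L1-HIT  vc=[8]
6: 0x74 (blk 14, set 0) → L1-HIT  vc=[8]
7: 0x72 (blk 14, set 0) → L1-HIT  vc=[8]
8: 0x73 (blk 14, set 0) → L1-HIT  vc=[8]
9: 0x71 (blk 14, set 0) → L1-HIT  vc=[8]
10: 0x70 (blk 14, set 0) → L1-HIT  vc=[8]
11: 0x76 (blk 14, set 0) → L1-HIT  vc=[8]
12: 0x10 (blk 2, set 0) → MISS  vc=[8, 14]
13: 0x21 (blk 4, set 0) → MISS  vc=[8, 14, 2]
14: 0x11 (blk 2, set 0) → VC-HIT  vc=[8, 14, 4]

SEQ = [MISS, L1-HIT, MISS, VC-HIT, L1-HIT, L1-HIT, L1-HIT, L1-HIT, L1-HIT, L1-HIT, L1-HIT, L1-HIT, MISS, MISS, VC-HIT]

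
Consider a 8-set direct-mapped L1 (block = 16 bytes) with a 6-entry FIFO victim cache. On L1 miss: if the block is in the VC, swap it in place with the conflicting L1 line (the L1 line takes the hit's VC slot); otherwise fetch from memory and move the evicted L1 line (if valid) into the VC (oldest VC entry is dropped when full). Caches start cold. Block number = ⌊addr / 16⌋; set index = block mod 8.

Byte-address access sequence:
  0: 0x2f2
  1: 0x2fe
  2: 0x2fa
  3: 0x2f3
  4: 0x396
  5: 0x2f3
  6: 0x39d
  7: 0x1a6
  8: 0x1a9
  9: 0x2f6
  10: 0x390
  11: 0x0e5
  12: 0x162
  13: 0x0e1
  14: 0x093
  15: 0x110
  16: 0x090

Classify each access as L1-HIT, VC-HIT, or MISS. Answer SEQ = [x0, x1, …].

SEQ = [MISS, L1-HIT, L1-HIT, L1-HIT, MISS, L1-HIT, L1-HIT, MISS, L1-HIT, L1-HIT, L1-HIT, MISS, MISS, VC-HIT, MISS, MISS, VC-HIT]

0: 0x2f2 (blk 47, set 7) → MISS  vc=[]
1: 0x2fe (blk 47, set 7) → L1-HIT  vc=[]
2: 0x2fa (blk 47, set 7) → L1-HIT  vc=[]
3: 0x2f3 (blk 47, set 7) → L1-HIT  vc=[]
4: 0x396 (blk 57, set 1) → MISS  vc=[]
5: 0x2f3 (blk 47, set 7) → L1-HIT  vc=[]
6: 0x39d (blk 57, set 1) → L1-HIT  vc=[]
7: 0x1a6 (blk 26, set 2) → MISS  vc=[]
8: 0x1a9 (blk 26, set 2) → L1-HIT  vc=[]
9: 0x2f6 (blk 47, set 7) → L1-HIT  vc=[]
10: 0x390 (blk 57, set 1) → L1-HIT  vc=[]
11: 0xe5 (blk 14, set 6) → MISS  vc=[]
12: 0x162 (blk 22, set 6) → MISS  vc=[14]
13: 0xe1 (blk 14, set 6) → VC-HIT  vc=[22]
14: 0x93 (blk 9, set 1) → MISS  vc=[22, 57]
15: 0x110 (blk 17, set 1) → MISS  vc=[22, 57, 9]
16: 0x90 (blk 9, set 1) → VC-HIT  vc=[22, 57, 17]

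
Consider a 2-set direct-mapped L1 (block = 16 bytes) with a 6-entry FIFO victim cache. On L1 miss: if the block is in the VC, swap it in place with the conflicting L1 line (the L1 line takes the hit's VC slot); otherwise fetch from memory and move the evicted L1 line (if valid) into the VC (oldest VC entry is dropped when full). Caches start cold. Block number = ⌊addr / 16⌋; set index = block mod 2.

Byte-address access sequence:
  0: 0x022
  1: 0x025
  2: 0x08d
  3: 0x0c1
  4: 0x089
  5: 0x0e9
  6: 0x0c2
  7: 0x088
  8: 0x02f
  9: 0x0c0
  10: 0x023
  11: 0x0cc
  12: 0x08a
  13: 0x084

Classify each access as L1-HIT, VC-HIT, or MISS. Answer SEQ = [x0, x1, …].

SEQ = [MISS, L1-HIT, MISS, MISS, VC-HIT, MISS, VC-HIT, VC-HIT, VC-HIT, VC-HIT, VC-HIT, VC-HIT, VC-HIT, L1-HIT]

  [0] addr=0x22 blk=2 s=0: MISS | VC []
  [1] addr=0x25 blk=2 s=0: L1-HIT | VC []
  [2] addr=0x8d blk=8 s=0: MISS | VC [2]
  [3] addr=0xc1 blk=12 s=0: MISS | VC [2, 8]
  [4] addr=0x89 blk=8 s=0: VC-HIT | VC [2, 12]
  [5] addr=0xe9 blk=14 s=0: MISS | VC [2, 12, 8]
  [6] addr=0xc2 blk=12 s=0: VC-HIT | VC [2, 14, 8]
  [7] addr=0x88 blk=8 s=0: VC-HIT | VC [2, 14, 12]
  [8] addr=0x2f blk=2 s=0: VC-HIT | VC [8, 14, 12]
  [9] addr=0xc0 blk=12 s=0: VC-HIT | VC [8, 14, 2]
  [10] addr=0x23 blk=2 s=0: VC-HIT | VC [8, 14, 12]
  [11] addr=0xcc blk=12 s=0: VC-HIT | VC [8, 14, 2]
  [12] addr=0x8a blk=8 s=0: VC-HIT | VC [12, 14, 2]
  [13] addr=0x84 blk=8 s=0: L1-HIT | VC [12, 14, 2]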